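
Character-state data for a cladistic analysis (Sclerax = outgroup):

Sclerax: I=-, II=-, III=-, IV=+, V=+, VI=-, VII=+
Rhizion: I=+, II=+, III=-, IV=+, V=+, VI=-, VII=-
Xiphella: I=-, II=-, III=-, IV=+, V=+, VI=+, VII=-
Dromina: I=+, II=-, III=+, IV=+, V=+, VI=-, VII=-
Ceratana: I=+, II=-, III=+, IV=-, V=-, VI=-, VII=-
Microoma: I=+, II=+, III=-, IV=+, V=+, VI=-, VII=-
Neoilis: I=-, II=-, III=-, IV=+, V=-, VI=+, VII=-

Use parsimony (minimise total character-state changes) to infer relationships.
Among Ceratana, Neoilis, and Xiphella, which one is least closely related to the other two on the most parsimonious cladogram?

Character polarity is set by the outgroup: the derived state is whichever differs from the outgroup's state, so for IV, V, VII the derived state is '-', and for the remaining characters it is '+'.
I (derived state '+') is shared by Ceratana, Dromina, Microoma, and Rhizion — a synapomorphy uniting that clade.
II: derived state '+' in Microoma and Rhizion only — synapomorphy for {Microoma, Rhizion}.
III: derived state '+' in Ceratana and Dromina only — synapomorphy for {Ceratana, Dromina}.
IV (derived state '-') is unique to Ceratana (autapomorphy; uninformative for grouping).
V groups Ceratana and Neoilis, which is incompatible with the clades supported by the remaining characters; treating it as convergent (homoplasy) costs fewer steps than any alternative tree.
Only Neoilis and Xiphella show the derived state '+' for VI, supporting them as a clade.
All ingroup taxa share the derived state '-' for VII; it defines the ingroup but does not resolve relationships within it.
Most parsimonious ingroup topology: (((Rhizion,Microoma),(Dromina,Ceratana)),(Xiphella,Neoilis)).
Neoilis and Xiphella share a more recent common ancestor with each other than either does with Ceratana, so Ceratana is the least closely related of the three.

Ceratana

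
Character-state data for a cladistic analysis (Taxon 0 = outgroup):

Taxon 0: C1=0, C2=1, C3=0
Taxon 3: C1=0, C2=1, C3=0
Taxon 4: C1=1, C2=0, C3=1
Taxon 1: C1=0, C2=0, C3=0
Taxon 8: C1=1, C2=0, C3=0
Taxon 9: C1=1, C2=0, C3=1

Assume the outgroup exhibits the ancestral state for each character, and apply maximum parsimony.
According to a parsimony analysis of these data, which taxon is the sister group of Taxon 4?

Taxon 9

Character polarity is set by the outgroup: the derived state is whichever differs from the outgroup's state, so for C2 the derived state is '0', and for the remaining characters it is '1'.
C1: derived state '1' in Taxon 4, Taxon 8, and Taxon 9 only — synapomorphy for {Taxon 4, Taxon 8, Taxon 9}.
C2 (derived state '0') is shared by Taxon 1, Taxon 4, Taxon 8, and Taxon 9 — a synapomorphy uniting that clade.
Only Taxon 4 and Taxon 9 show the derived state '1' for C3, supporting them as a clade.
Most parsimonious ingroup topology: (Taxon 3,(((Taxon 4,Taxon 9),Taxon 8),Taxon 1)).
Taxon 4 and Taxon 9 form a cherry on this tree, so they are sister taxa.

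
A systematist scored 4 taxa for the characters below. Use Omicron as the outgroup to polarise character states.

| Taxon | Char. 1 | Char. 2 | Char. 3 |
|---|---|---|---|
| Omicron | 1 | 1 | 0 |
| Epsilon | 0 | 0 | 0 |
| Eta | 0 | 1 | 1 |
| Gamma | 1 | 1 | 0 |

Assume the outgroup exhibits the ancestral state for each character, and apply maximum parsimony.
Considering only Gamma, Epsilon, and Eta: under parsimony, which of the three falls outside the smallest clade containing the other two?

Gamma

Character polarity is set by the outgroup: the derived state is whichever differs from the outgroup's state, so for Char. 1, Char. 2 the derived state is '0', and for the remaining characters it is '1'.
Char. 1 (derived state '0') is shared by Epsilon and Eta — a synapomorphy uniting that clade.
Char. 2 (derived state '0') is unique to Epsilon (autapomorphy; uninformative for grouping).
Char. 3 (derived state '1') is unique to Eta (autapomorphy; uninformative for grouping).
Most parsimonious ingroup topology: (Gamma,(Eta,Epsilon)).
Eta and Epsilon share a more recent common ancestor with each other than either does with Gamma, so Gamma is the least closely related of the three.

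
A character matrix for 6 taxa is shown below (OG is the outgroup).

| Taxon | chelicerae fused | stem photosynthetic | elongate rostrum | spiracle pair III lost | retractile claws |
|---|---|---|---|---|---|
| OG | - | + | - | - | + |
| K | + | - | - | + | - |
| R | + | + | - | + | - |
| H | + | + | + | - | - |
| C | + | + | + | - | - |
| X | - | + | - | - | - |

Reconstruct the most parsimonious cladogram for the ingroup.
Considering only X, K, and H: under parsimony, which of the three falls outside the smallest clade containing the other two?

Character polarity is set by the outgroup: the derived state is whichever differs from the outgroup's state, so for stem photosynthetic, retractile claws the derived state is '-', and for the remaining characters it is '+'.
chelicerae fused (derived state '+') is shared by C, H, K, and R — a synapomorphy uniting that clade.
stem photosynthetic (derived state '-') is unique to K (autapomorphy; uninformative for grouping).
elongate rostrum: derived state '+' in C and H only — synapomorphy for {C, H}.
spiracle pair III lost: derived state '+' in K and R only — synapomorphy for {K, R}.
retractile claws (derived state '-') is shared by all ingroup taxa — unites the whole ingroup.
Most parsimonious ingroup topology: (((K,R),(H,C)),X).
K and H share a more recent common ancestor with each other than either does with X, so X is the least closely related of the three.

X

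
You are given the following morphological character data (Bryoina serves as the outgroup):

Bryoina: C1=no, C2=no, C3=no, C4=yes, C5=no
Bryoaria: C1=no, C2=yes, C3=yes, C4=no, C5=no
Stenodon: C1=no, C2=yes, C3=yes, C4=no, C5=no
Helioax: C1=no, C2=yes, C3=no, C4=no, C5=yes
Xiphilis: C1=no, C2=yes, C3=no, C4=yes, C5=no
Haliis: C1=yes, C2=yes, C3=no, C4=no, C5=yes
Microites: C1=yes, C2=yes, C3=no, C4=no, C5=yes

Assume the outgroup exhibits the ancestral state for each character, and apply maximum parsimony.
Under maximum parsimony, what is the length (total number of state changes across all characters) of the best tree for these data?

Character polarity is set by the outgroup: the derived state is whichever differs from the outgroup's state, so for C4 the derived state is 'no', and for the remaining characters it is 'yes'.
C1: derived state 'yes' in Haliis and Microites only — synapomorphy for {Haliis, Microites}.
All ingroup taxa share the derived state 'yes' for C2; it defines the ingroup but does not resolve relationships within it.
Only Bryoaria and Stenodon show the derived state 'yes' for C3, supporting them as a clade.
C4 (derived state 'no') is shared by Bryoaria, Haliis, Helioax, Microites, and Stenodon — a synapomorphy uniting that clade.
C5: derived state 'yes' in Haliis, Helioax, and Microites only — synapomorphy for {Haliis, Helioax, Microites}.
Most parsimonious ingroup topology: (((Bryoaria,Stenodon),(Helioax,(Haliis,Microites))),Xiphilis).
Changes per character on this tree: C1: 1; C2: 1; C3: 1; C4: 1; C5: 1.
Total = 5.

5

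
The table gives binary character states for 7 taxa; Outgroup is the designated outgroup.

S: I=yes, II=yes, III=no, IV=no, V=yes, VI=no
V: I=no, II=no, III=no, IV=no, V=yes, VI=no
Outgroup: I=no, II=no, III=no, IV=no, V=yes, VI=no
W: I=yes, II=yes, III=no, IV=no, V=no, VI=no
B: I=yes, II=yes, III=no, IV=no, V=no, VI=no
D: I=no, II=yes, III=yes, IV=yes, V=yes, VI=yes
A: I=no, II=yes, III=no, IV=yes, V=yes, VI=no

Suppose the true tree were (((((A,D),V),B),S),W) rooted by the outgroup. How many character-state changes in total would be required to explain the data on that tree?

9

Map each character onto (((((A,D),V),B),S),W) (rooted by Outgroup) and count the minimum state changes it requires (Fitch parsimony):
I: 2; II: 2; III: 1; IV: 1; V: 2; VI: 1.
Total tree length = 9.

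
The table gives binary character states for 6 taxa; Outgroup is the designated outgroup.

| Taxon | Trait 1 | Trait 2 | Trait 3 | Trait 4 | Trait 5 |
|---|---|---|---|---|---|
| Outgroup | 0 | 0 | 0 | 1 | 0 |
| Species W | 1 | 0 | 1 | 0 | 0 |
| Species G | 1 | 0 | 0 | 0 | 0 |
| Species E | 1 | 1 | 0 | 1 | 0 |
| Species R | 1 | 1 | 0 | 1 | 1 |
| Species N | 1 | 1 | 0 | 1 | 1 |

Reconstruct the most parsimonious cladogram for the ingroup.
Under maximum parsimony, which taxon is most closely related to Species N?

Character polarity is set by the outgroup: the derived state is whichever differs from the outgroup's state, so for Trait 4 the derived state is '0', and for the remaining characters it is '1'.
Trait 1 (derived state '1') is shared by all ingroup taxa — unites the whole ingroup.
Only Species E, Species N, and Species R show the derived state '1' for Trait 2, supporting them as a clade.
Trait 3: derived state '1' in Species W only — an autapomorphy, so it tells us nothing about relationships among taxa.
Trait 4: derived state '0' in Species G and Species W only — synapomorphy for {Species G, Species W}.
Trait 5: derived state '1' in Species N and Species R only — synapomorphy for {Species N, Species R}.
Most parsimonious ingroup topology: ((Species W,Species G),(Species E,(Species R,Species N))).
Species N and Species R form a cherry on this tree, so they are sister taxa.

Species R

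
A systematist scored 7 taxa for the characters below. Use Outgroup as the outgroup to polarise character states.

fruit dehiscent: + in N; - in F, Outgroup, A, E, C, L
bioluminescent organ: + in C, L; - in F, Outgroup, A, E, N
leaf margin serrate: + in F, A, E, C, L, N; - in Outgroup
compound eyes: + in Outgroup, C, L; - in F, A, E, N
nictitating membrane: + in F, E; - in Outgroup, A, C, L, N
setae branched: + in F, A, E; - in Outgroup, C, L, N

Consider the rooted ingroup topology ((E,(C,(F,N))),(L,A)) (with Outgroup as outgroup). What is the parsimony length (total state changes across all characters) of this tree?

Map each character onto ((E,(C,(F,N))),(L,A)) (rooted by Outgroup) and count the minimum state changes it requires (Fitch parsimony):
fruit dehiscent: 1; bioluminescent organ: 2; leaf margin serrate: 1; compound eyes: 3; nictitating membrane: 2; setae branched: 3.
Total tree length = 12.

12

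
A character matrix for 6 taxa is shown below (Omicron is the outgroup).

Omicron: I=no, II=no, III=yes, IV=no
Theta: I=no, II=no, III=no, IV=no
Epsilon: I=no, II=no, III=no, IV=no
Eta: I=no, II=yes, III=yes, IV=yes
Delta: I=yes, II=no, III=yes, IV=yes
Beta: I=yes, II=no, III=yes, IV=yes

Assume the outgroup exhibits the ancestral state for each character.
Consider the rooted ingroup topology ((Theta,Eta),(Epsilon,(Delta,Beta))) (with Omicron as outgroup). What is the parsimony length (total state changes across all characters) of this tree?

6

Map each character onto ((Theta,Eta),(Epsilon,(Delta,Beta))) (rooted by Omicron) and count the minimum state changes it requires (Fitch parsimony):
I: 1; II: 1; III: 2; IV: 2.
Total tree length = 6.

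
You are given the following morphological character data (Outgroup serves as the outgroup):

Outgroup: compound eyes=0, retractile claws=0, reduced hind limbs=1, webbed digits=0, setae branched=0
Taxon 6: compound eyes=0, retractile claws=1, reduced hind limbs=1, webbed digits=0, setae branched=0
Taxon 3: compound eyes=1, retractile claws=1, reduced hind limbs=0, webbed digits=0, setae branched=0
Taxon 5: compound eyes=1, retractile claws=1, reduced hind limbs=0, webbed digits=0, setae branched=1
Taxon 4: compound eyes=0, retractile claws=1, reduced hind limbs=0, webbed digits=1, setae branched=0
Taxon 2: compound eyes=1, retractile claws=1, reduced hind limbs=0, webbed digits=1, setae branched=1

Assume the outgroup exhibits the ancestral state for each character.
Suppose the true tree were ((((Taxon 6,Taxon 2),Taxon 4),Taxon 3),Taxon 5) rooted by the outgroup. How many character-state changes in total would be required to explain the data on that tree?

Map each character onto ((((Taxon 6,Taxon 2),Taxon 4),Taxon 3),Taxon 5) (rooted by Outgroup) and count the minimum state changes it requires (Fitch parsimony):
compound eyes: 3; retractile claws: 1; reduced hind limbs: 2; webbed digits: 2; setae branched: 2.
Total tree length = 10.

10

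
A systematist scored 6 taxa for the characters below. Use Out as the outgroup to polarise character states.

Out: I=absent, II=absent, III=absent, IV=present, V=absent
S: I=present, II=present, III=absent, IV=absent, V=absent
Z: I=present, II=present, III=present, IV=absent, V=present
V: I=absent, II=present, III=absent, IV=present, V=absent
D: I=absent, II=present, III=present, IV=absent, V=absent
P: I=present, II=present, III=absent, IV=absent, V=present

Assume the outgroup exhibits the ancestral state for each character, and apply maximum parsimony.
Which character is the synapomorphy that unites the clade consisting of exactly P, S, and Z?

Character polarity is set by the outgroup: the derived state is whichever differs from the outgroup's state, so for IV the derived state is 'absent', and for the remaining characters it is 'present'.
I: derived state 'present' in P, S, and Z only — synapomorphy for {P, S, Z}.
All ingroup taxa share the derived state 'present' for II; it defines the ingroup but does not resolve relationships within it.
III (state 'present') occurs in D and Z but conflicts with the nesting implied by the other characters — most parsimoniously interpreted as homoplasy.
Only D, P, S, and Z show the derived state 'absent' for IV, supporting them as a clade.
V: derived state 'present' in P and Z only — synapomorphy for {P, Z}.
Most parsimonious ingroup topology: (((S,(Z,P)),D),V).
The clade {P, S, Z} is supported by I: its derived state 'present' occurs in exactly those taxa and in no other taxon (including the outgroup).

I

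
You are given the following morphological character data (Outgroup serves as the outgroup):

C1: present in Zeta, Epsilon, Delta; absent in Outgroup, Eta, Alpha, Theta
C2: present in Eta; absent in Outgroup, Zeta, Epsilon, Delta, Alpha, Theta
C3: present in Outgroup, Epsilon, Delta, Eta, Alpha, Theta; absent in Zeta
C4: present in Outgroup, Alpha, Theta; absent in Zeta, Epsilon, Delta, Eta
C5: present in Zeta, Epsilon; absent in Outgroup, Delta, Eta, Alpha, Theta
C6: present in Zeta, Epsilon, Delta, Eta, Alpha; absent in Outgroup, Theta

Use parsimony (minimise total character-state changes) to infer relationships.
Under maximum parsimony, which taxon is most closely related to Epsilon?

Character polarity is set by the outgroup: the derived state is whichever differs from the outgroup's state, so for C3, C4 the derived state is 'absent', and for the remaining characters it is 'present'.
C1: derived state 'present' in Delta, Epsilon, and Zeta only — synapomorphy for {Delta, Epsilon, Zeta}.
C2: derived state 'present' in Eta only — an autapomorphy, so it tells us nothing about relationships among taxa.
C3 (derived state 'absent') is unique to Zeta (autapomorphy; uninformative for grouping).
C4: derived state 'absent' in Delta, Epsilon, Eta, and Zeta only — synapomorphy for {Delta, Epsilon, Eta, Zeta}.
C5 (derived state 'present') is shared by Epsilon and Zeta — a synapomorphy uniting that clade.
Only Alpha, Delta, Epsilon, Eta, and Zeta show the derived state 'present' for C6, supporting them as a clade.
Most parsimonious ingroup topology: (((((Zeta,Epsilon),Delta),Eta),Alpha),Theta).
Epsilon and Zeta form a cherry on this tree, so they are sister taxa.

Zeta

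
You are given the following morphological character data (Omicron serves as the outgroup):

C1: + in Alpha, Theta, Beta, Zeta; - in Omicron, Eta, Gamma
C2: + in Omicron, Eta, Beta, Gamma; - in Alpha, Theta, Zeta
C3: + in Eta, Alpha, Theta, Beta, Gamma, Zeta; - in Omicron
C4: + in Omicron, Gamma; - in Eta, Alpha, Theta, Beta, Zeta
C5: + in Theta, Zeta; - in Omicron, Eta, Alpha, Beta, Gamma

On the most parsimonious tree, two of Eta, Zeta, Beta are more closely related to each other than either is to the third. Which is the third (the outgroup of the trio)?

Character polarity is set by the outgroup: the derived state is whichever differs from the outgroup's state, so for C2, C4 the derived state is '-', and for the remaining characters it is '+'.
C1 (derived state '+') is shared by Alpha, Beta, Theta, and Zeta — a synapomorphy uniting that clade.
C2: derived state '-' in Alpha, Theta, and Zeta only — synapomorphy for {Alpha, Theta, Zeta}.
C3 (derived state '+') is shared by all ingroup taxa — unites the whole ingroup.
C4 (derived state '-') is shared by Alpha, Beta, Eta, Theta, and Zeta — a synapomorphy uniting that clade.
C5 (derived state '+') is shared by Theta and Zeta — a synapomorphy uniting that clade.
Most parsimonious ingroup topology: ((Eta,((Alpha,(Theta,Zeta)),Beta)),Gamma).
Beta and Zeta share a more recent common ancestor with each other than either does with Eta, so Eta is the least closely related of the three.

Eta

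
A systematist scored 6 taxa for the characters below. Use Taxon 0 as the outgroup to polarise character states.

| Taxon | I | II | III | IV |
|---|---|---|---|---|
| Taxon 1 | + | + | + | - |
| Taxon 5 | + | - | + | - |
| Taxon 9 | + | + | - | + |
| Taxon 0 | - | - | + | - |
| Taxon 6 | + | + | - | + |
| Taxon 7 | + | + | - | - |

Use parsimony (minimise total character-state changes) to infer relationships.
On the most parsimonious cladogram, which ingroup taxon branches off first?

Character polarity is set by the outgroup: the derived state is whichever differs from the outgroup's state, so for III the derived state is '-', and for the remaining characters it is '+'.
I (derived state '+') is shared by all ingroup taxa — unites the whole ingroup.
II: derived state '+' in Taxon 1, Taxon 6, Taxon 7, and Taxon 9 only — synapomorphy for {Taxon 1, Taxon 6, Taxon 7, Taxon 9}.
Only Taxon 6, Taxon 7, and Taxon 9 show the derived state '-' for III, supporting them as a clade.
Only Taxon 6 and Taxon 9 show the derived state '+' for IV, supporting them as a clade.
Most parsimonious ingroup topology: ((((Taxon 9,Taxon 6),Taxon 7),Taxon 1),Taxon 5).
Taxon 5 is sister to the clade containing all other ingroup taxa, so it is the earliest-diverging (most basal) ingroup lineage.

Taxon 5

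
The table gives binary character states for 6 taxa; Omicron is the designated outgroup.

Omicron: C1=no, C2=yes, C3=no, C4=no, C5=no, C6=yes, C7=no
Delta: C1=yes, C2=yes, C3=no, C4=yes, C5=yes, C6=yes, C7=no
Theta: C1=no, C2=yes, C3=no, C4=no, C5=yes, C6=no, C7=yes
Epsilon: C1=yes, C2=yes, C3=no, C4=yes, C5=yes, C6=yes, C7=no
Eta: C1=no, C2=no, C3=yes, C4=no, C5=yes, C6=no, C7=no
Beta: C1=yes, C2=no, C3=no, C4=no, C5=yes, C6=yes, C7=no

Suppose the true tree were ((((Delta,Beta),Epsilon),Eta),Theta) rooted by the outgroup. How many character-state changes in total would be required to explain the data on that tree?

10

Map each character onto ((((Delta,Beta),Epsilon),Eta),Theta) (rooted by Omicron) and count the minimum state changes it requires (Fitch parsimony):
C1: 1; C2: 2; C3: 1; C4: 2; C5: 1; C6: 2; C7: 1.
Total tree length = 10.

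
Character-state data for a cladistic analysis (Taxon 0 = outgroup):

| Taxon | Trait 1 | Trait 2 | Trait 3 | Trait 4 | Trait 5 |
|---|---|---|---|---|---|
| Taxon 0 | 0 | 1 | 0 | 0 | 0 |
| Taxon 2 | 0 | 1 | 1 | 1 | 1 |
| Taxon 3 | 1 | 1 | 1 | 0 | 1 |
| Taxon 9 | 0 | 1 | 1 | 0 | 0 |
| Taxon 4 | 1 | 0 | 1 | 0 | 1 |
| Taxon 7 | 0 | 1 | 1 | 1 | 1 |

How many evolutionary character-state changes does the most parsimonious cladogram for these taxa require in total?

Character polarity is set by the outgroup: the derived state is whichever differs from the outgroup's state, so for Trait 2 the derived state is '0', and for the remaining characters it is '1'.
Trait 1 (derived state '1') is shared by Taxon 3 and Taxon 4 — a synapomorphy uniting that clade.
Trait 2 (derived state '0') is unique to Taxon 4 (autapomorphy; uninformative for grouping).
All ingroup taxa share the derived state '1' for Trait 3; it defines the ingroup but does not resolve relationships within it.
Trait 4 (derived state '1') is shared by Taxon 2 and Taxon 7 — a synapomorphy uniting that clade.
Trait 5 (derived state '1') is shared by Taxon 2, Taxon 3, Taxon 4, and Taxon 7 — a synapomorphy uniting that clade.
Most parsimonious ingroup topology: (((Taxon 2,Taxon 7),(Taxon 3,Taxon 4)),Taxon 9).
Changes per character on this tree: Trait 1: 1; Trait 2: 1; Trait 3: 1; Trait 4: 1; Trait 5: 1.
Total = 5.

5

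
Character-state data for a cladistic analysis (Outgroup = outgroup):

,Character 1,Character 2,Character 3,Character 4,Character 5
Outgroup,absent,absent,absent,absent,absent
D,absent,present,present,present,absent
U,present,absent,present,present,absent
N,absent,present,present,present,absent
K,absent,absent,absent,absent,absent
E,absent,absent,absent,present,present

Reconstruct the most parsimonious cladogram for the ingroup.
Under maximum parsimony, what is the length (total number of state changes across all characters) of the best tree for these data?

5

The outgroup has state 'absent' for every character, so 'present' is the derived state throughout.
Character 1: derived state 'present' in U only — an autapomorphy, so it tells us nothing about relationships among taxa.
Only D and N show the derived state 'present' for Character 2, supporting them as a clade.
Character 3: derived state 'present' in D, N, and U only — synapomorphy for {D, N, U}.
Character 4 (derived state 'present') is shared by D, E, N, and U — a synapomorphy uniting that clade.
Character 5 (derived state 'present') is unique to E (autapomorphy; uninformative for grouping).
Most parsimonious ingroup topology: ((((D,N),U),E),K).
Changes per character on this tree: Character 1: 1; Character 2: 1; Character 3: 1; Character 4: 1; Character 5: 1.
Total = 5.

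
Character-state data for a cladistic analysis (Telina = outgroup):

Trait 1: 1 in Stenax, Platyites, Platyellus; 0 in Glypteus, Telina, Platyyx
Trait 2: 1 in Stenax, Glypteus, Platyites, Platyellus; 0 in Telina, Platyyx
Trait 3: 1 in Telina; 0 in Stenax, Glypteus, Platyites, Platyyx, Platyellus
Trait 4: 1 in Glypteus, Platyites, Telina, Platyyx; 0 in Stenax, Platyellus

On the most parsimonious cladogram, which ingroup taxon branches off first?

Platyyx

Character polarity is set by the outgroup: the derived state is whichever differs from the outgroup's state, so for Trait 3, Trait 4 the derived state is '0', and for the remaining characters it is '1'.
Trait 1: derived state '1' in Platyellus, Platyites, and Stenax only — synapomorphy for {Platyellus, Platyites, Stenax}.
Only Glypteus, Platyellus, Platyites, and Stenax show the derived state '1' for Trait 2, supporting them as a clade.
All ingroup taxa share the derived state '0' for Trait 3; it defines the ingroup but does not resolve relationships within it.
Trait 4 (derived state '0') is shared by Platyellus and Stenax — a synapomorphy uniting that clade.
Most parsimonious ingroup topology: (Platyyx,(((Platyellus,Stenax),Platyites),Glypteus)).
Platyyx is sister to the clade containing all other ingroup taxa, so it is the earliest-diverging (most basal) ingroup lineage.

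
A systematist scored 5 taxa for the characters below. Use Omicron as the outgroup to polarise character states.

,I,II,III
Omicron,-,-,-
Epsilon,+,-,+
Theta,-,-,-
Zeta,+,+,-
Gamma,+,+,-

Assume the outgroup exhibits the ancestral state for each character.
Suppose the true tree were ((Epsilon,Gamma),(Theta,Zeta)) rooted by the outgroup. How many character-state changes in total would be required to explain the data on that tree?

Map each character onto ((Epsilon,Gamma),(Theta,Zeta)) (rooted by Omicron) and count the minimum state changes it requires (Fitch parsimony):
I: 2; II: 2; III: 1.
Total tree length = 5.

5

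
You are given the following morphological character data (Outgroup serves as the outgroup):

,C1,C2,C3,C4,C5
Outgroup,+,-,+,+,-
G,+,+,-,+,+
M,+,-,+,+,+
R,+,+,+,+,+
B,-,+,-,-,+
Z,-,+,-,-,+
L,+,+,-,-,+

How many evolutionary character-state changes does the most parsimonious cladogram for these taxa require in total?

5

Character polarity is set by the outgroup: the derived state is whichever differs from the outgroup's state, so for C1, C3, C4 the derived state is '-', and for the remaining characters it is '+'.
C1: derived state '-' in B and Z only — synapomorphy for {B, Z}.
Only B, G, L, R, and Z show the derived state '+' for C2, supporting them as a clade.
C3 (derived state '-') is shared by B, G, L, and Z — a synapomorphy uniting that clade.
Only B, L, and Z show the derived state '-' for C4, supporting them as a clade.
All ingroup taxa share the derived state '+' for C5; it defines the ingroup but does not resolve relationships within it.
Most parsimonious ingroup topology: (((G,((B,Z),L)),R),M).
Changes per character on this tree: C1: 1; C2: 1; C3: 1; C4: 1; C5: 1.
Total = 5.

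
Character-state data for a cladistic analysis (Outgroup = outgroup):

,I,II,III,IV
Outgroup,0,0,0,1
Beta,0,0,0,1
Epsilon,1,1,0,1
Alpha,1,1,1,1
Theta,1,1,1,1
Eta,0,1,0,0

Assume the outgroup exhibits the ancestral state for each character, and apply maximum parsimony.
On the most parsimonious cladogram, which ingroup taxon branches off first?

Beta

Character polarity is set by the outgroup: the derived state is whichever differs from the outgroup's state, so for IV the derived state is '0', and for the remaining characters it is '1'.
I: derived state '1' in Alpha, Epsilon, and Theta only — synapomorphy for {Alpha, Epsilon, Theta}.
II (derived state '1') is shared by Alpha, Epsilon, Eta, and Theta — a synapomorphy uniting that clade.
Only Alpha and Theta show the derived state '1' for III, supporting them as a clade.
IV: derived state '0' in Eta only — an autapomorphy, so it tells us nothing about relationships among taxa.
Most parsimonious ingroup topology: (Beta,((Epsilon,(Alpha,Theta)),Eta)).
Beta is sister to the clade containing all other ingroup taxa, so it is the earliest-diverging (most basal) ingroup lineage.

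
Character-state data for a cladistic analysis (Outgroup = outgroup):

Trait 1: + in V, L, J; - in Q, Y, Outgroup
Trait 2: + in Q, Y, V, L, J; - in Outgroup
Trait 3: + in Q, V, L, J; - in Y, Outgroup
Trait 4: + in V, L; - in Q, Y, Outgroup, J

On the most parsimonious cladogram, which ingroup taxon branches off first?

The outgroup has state '-' for every character, so '+' is the derived state throughout.
Trait 1 (derived state '+') is shared by J, L, and V — a synapomorphy uniting that clade.
All ingroup taxa share the derived state '+' for Trait 2; it defines the ingroup but does not resolve relationships within it.
Only J, L, Q, and V show the derived state '+' for Trait 3, supporting them as a clade.
Trait 4 (derived state '+') is shared by L and V — a synapomorphy uniting that clade.
Most parsimonious ingroup topology: (Y,(((V,L),J),Q)).
Y is sister to the clade containing all other ingroup taxa, so it is the earliest-diverging (most basal) ingroup lineage.

Y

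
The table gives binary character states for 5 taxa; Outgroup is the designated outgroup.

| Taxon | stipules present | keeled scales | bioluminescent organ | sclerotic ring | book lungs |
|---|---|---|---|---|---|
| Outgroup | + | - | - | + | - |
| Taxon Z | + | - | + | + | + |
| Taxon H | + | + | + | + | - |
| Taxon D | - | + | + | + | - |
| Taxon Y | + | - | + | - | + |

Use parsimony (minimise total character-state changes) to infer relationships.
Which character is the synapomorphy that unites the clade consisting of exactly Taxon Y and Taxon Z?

book lungs

Character polarity is set by the outgroup: the derived state is whichever differs from the outgroup's state, so for stipules present, sclerotic ring the derived state is '-', and for the remaining characters it is '+'.
stipules present: derived state '-' in Taxon D only — an autapomorphy, so it tells us nothing about relationships among taxa.
keeled scales (derived state '+') is shared by Taxon D and Taxon H — a synapomorphy uniting that clade.
All ingroup taxa share the derived state '+' for bioluminescent organ; it defines the ingroup but does not resolve relationships within it.
sclerotic ring (derived state '-') is unique to Taxon Y (autapomorphy; uninformative for grouping).
Only Taxon Y and Taxon Z show the derived state '+' for book lungs, supporting them as a clade.
Most parsimonious ingroup topology: ((Taxon Z,Taxon Y),(Taxon H,Taxon D)).
The clade {Taxon Y, Taxon Z} is supported by book lungs: its derived state '+' occurs in exactly those taxa and in no other taxon (including the outgroup).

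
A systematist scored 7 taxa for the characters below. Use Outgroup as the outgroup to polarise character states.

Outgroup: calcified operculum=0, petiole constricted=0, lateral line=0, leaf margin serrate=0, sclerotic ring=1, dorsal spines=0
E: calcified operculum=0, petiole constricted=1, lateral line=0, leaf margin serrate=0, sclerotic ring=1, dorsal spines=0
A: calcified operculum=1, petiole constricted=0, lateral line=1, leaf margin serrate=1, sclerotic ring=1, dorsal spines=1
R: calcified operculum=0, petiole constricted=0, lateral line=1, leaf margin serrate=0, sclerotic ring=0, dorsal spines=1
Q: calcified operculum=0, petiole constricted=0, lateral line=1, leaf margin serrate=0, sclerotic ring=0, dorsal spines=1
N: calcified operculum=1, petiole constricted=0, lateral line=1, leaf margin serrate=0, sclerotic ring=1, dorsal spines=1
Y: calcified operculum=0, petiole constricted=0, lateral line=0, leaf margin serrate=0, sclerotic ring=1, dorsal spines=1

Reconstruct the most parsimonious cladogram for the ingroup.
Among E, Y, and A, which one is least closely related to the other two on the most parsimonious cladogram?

Character polarity is set by the outgroup: the derived state is whichever differs from the outgroup's state, so for sclerotic ring the derived state is '0', and for the remaining characters it is '1'.
Only A and N show the derived state '1' for calcified operculum, supporting them as a clade.
petiole constricted (derived state '1') is unique to E (autapomorphy; uninformative for grouping).
lateral line: derived state '1' in A, N, Q, and R only — synapomorphy for {A, N, Q, R}.
leaf margin serrate: derived state '1' in A only — an autapomorphy, so it tells us nothing about relationships among taxa.
sclerotic ring (derived state '0') is shared by Q and R — a synapomorphy uniting that clade.
dorsal spines (derived state '1') is shared by A, N, Q, R, and Y — a synapomorphy uniting that clade.
Most parsimonious ingroup topology: (E,(((A,N),(R,Q)),Y)).
A and Y share a more recent common ancestor with each other than either does with E, so E is the least closely related of the three.

E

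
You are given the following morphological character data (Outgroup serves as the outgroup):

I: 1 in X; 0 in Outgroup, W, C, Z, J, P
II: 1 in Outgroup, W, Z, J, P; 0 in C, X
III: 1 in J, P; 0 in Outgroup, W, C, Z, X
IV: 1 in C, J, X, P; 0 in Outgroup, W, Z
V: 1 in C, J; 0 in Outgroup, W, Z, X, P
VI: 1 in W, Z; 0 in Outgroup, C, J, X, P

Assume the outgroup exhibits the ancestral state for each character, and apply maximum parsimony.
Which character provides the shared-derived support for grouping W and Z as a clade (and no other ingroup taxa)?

Character polarity is set by the outgroup: the derived state is whichever differs from the outgroup's state, so for II the derived state is '0', and for the remaining characters it is '1'.
I (derived state '1') is unique to X (autapomorphy; uninformative for grouping).
II (derived state '0') is shared by C and X — a synapomorphy uniting that clade.
III: derived state '1' in J and P only — synapomorphy for {J, P}.
IV (derived state '1') is shared by C, J, P, and X — a synapomorphy uniting that clade.
V groups C and J, which is incompatible with the clades supported by the remaining characters; treating it as convergent (homoplasy) costs fewer steps than any alternative tree.
VI: derived state '1' in W and Z only — synapomorphy for {W, Z}.
Most parsimonious ingroup topology: ((W,Z),((C,X),(J,P))).
The clade {W, Z} is supported by VI: its derived state '1' occurs in exactly those taxa and in no other taxon (including the outgroup).

VI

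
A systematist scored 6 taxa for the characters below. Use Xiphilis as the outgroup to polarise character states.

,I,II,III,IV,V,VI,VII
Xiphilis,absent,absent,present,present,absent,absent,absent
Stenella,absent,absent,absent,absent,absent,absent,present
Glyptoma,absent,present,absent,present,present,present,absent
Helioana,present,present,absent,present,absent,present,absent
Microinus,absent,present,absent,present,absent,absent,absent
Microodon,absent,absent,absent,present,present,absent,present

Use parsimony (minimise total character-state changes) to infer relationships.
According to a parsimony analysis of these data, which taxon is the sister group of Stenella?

Character polarity is set by the outgroup: the derived state is whichever differs from the outgroup's state, so for III, IV the derived state is 'absent', and for the remaining characters it is 'present'.
I (derived state 'present') is unique to Helioana (autapomorphy; uninformative for grouping).
II: derived state 'present' in Glyptoma, Helioana, and Microinus only — synapomorphy for {Glyptoma, Helioana, Microinus}.
III (derived state 'absent') is shared by all ingroup taxa — unites the whole ingroup.
IV: derived state 'absent' in Stenella only — an autapomorphy, so it tells us nothing about relationships among taxa.
V groups Glyptoma and Microodon, which is incompatible with the clades supported by the remaining characters; treating it as convergent (homoplasy) costs fewer steps than any alternative tree.
VI (derived state 'present') is shared by Glyptoma and Helioana — a synapomorphy uniting that clade.
VII: derived state 'present' in Microodon and Stenella only — synapomorphy for {Microodon, Stenella}.
Most parsimonious ingroup topology: ((Stenella,Microodon),((Glyptoma,Helioana),Microinus)).
Stenella and Microodon form a cherry on this tree, so they are sister taxa.

Microodon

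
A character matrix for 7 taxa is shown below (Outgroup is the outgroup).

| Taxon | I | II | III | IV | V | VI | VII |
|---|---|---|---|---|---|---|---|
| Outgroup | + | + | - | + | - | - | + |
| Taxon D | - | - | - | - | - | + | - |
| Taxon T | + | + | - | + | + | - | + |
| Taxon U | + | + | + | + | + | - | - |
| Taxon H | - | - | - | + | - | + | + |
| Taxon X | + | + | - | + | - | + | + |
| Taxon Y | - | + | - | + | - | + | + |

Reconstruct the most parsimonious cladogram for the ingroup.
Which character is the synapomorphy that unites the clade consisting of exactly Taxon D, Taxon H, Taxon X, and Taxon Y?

Character polarity is set by the outgroup: the derived state is whichever differs from the outgroup's state, so for I, II, IV, VII the derived state is '-', and for the remaining characters it is '+'.
I: derived state '-' in Taxon D, Taxon H, and Taxon Y only — synapomorphy for {Taxon D, Taxon H, Taxon Y}.
Only Taxon D and Taxon H show the derived state '-' for II, supporting them as a clade.
III (derived state '+') is unique to Taxon U (autapomorphy; uninformative for grouping).
IV (derived state '-') is unique to Taxon D (autapomorphy; uninformative for grouping).
Only Taxon T and Taxon U show the derived state '+' for V, supporting them as a clade.
VI: derived state '+' in Taxon D, Taxon H, Taxon X, and Taxon Y only — synapomorphy for {Taxon D, Taxon H, Taxon X, Taxon Y}.
VII groups Taxon D and Taxon U, which is incompatible with the clades supported by the remaining characters; treating it as convergent (homoplasy) costs fewer steps than any alternative tree.
Most parsimonious ingroup topology: ((((Taxon D,Taxon H),Taxon Y),Taxon X),(Taxon T,Taxon U)).
The clade {Taxon D, Taxon H, Taxon X, Taxon Y} is supported by VI: its derived state '+' occurs in exactly those taxa and in no other taxon (including the outgroup).

VI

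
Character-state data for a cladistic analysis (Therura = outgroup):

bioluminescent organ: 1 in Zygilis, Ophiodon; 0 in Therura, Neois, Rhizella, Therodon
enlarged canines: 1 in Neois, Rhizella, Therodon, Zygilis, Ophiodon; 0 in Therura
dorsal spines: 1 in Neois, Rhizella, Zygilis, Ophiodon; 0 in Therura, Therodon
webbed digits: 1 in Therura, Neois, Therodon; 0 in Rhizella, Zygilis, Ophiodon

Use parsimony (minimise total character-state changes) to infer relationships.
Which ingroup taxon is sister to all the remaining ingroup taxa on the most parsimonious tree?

Therodon

Character polarity is set by the outgroup: the derived state is whichever differs from the outgroup's state, so for webbed digits the derived state is '0', and for the remaining characters it is '1'.
bioluminescent organ: derived state '1' in Ophiodon and Zygilis only — synapomorphy for {Ophiodon, Zygilis}.
enlarged canines (derived state '1') is shared by all ingroup taxa — unites the whole ingroup.
Only Neois, Ophiodon, Rhizella, and Zygilis show the derived state '1' for dorsal spines, supporting them as a clade.
webbed digits (derived state '0') is shared by Ophiodon, Rhizella, and Zygilis — a synapomorphy uniting that clade.
Most parsimonious ingroup topology: ((Neois,(Rhizella,(Zygilis,Ophiodon))),Therodon).
Therodon is sister to the clade containing all other ingroup taxa, so it is the earliest-diverging (most basal) ingroup lineage.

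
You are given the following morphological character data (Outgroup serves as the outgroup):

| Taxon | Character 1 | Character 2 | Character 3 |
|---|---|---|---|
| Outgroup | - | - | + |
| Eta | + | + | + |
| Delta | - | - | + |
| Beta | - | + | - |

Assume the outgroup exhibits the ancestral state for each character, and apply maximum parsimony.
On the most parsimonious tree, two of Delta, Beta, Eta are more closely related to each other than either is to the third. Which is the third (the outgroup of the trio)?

Delta

Character polarity is set by the outgroup: the derived state is whichever differs from the outgroup's state, so for Character 3 the derived state is '-', and for the remaining characters it is '+'.
Character 1 (derived state '+') is unique to Eta (autapomorphy; uninformative for grouping).
Only Beta and Eta show the derived state '+' for Character 2, supporting them as a clade.
Character 3 (derived state '-') is unique to Beta (autapomorphy; uninformative for grouping).
Most parsimonious ingroup topology: ((Eta,Beta),Delta).
Eta and Beta share a more recent common ancestor with each other than either does with Delta, so Delta is the least closely related of the three.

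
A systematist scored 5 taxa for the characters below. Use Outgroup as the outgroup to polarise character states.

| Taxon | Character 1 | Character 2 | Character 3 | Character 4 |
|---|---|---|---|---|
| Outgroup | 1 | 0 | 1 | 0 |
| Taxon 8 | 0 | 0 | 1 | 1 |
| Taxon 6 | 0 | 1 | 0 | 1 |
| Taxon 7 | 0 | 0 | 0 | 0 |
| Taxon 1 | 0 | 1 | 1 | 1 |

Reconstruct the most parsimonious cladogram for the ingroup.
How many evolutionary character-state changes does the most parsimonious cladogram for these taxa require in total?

Character polarity is set by the outgroup: the derived state is whichever differs from the outgroup's state, so for Character 1, Character 3 the derived state is '0', and for the remaining characters it is '1'.
All ingroup taxa share the derived state '0' for Character 1; it defines the ingroup but does not resolve relationships within it.
Character 2 (derived state '1') is shared by Taxon 1 and Taxon 6 — a synapomorphy uniting that clade.
Character 3 (state '0') occurs in Taxon 6 and Taxon 7 but conflicts with the nesting implied by the other characters — most parsimoniously interpreted as homoplasy.
Only Taxon 1, Taxon 6, and Taxon 8 show the derived state '1' for Character 4, supporting them as a clade.
Most parsimonious ingroup topology: ((Taxon 8,(Taxon 6,Taxon 1)),Taxon 7).
Changes per character on this tree: Character 1: 1; Character 2: 1; Character 3: 2; Character 4: 1.
Total = 5.

5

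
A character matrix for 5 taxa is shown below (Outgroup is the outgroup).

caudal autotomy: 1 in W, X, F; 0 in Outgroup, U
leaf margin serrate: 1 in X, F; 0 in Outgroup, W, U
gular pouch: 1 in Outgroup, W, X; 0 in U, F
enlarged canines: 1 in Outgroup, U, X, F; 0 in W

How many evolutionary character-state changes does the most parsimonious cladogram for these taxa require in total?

Character polarity is set by the outgroup: the derived state is whichever differs from the outgroup's state, so for gular pouch, enlarged canines the derived state is '0', and for the remaining characters it is '1'.
Only F, W, and X show the derived state '1' for caudal autotomy, supporting them as a clade.
leaf margin serrate: derived state '1' in F and X only — synapomorphy for {F, X}.
gular pouch (state '0') occurs in F and U but conflicts with the nesting implied by the other characters — most parsimoniously interpreted as homoplasy.
enlarged canines (derived state '0') is unique to W (autapomorphy; uninformative for grouping).
Most parsimonious ingroup topology: ((W,(X,F)),U).
Changes per character on this tree: caudal autotomy: 1; leaf margin serrate: 1; gular pouch: 2; enlarged canines: 1.
Total = 5.

5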